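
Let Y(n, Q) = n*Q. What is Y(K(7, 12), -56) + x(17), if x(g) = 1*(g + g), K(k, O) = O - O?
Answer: 34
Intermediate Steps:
K(k, O) = 0
Y(n, Q) = Q*n
x(g) = 2*g (x(g) = 1*(2*g) = 2*g)
Y(K(7, 12), -56) + x(17) = -56*0 + 2*17 = 0 + 34 = 34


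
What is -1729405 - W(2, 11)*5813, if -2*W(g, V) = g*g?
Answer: -1717779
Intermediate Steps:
W(g, V) = -g²/2 (W(g, V) = -g*g/2 = -g²/2)
-1729405 - W(2, 11)*5813 = -1729405 - (-½*2²)*5813 = -1729405 - (-½*4)*5813 = -1729405 - (-2)*5813 = -1729405 - 1*(-11626) = -1729405 + 11626 = -1717779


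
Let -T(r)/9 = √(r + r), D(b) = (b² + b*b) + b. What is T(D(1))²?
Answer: 486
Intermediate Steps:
D(b) = b + 2*b² (D(b) = (b² + b²) + b = 2*b² + b = b + 2*b²)
T(r) = -9*√2*√r (T(r) = -9*√(r + r) = -9*√2*√r)
T(D(1))² = (-9*√2*√(1*(1 + 2*1)))² = (-9*√2*√(1*(1 + 2)))² = (-9*√2*√(1*3))² = (-9*√2*√3)² = (-9*√6)² = 486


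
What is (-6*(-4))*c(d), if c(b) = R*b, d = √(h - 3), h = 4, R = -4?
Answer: -96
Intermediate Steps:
d = 1 (d = √(4 - 3) = √1 = 1)
c(b) = -4*b
(-6*(-4))*c(d) = (-6*(-4))*(-4*1) = 24*(-4) = -96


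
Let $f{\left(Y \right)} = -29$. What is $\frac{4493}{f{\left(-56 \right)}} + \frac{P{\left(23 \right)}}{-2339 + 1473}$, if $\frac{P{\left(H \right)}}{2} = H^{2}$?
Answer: $- \frac{1960810}{12557} \approx -156.15$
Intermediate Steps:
$P{\left(H \right)} = 2 H^{2}$
$\frac{4493}{f{\left(-56 \right)}} + \frac{P{\left(23 \right)}}{-2339 + 1473} = \frac{4493}{-29} + \frac{2 \cdot 23^{2}}{-2339 + 1473} = 4493 \left(- \frac{1}{29}\right) + \frac{2 \cdot 529}{-866} = - \frac{4493}{29} + 1058 \left(- \frac{1}{866}\right) = - \frac{4493}{29} - \frac{529}{433} = - \frac{1960810}{12557}$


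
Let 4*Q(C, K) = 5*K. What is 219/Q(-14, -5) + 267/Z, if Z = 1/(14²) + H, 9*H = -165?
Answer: -13365552/269425 ≈ -49.608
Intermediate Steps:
H = -55/3 (H = (⅑)*(-165) = -55/3 ≈ -18.333)
Z = -10777/588 (Z = 1/(14²) - 55/3 = 1/196 - 55/3 = -10777/588 ≈ -18.328)
Q(C, K) = 5*K/4 (Q(C, K) = (5*K)/4 = 5*K/4)
219/Q(-14, -5) + 267/Z = 219/(((5/4)*(-5))) + 267/(-10777/588) = 219/(-25/4) + 267*(-588/10777) = 219*(-4/25) - 156996/10777 = -876/25 - 156996/10777 = -13365552/269425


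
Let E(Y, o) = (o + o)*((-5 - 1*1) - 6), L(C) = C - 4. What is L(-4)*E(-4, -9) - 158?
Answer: -1886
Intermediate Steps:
L(C) = -4 + C
E(Y, o) = -24*o (E(Y, o) = (2*o)*((-5 - 1) - 6) = (2*o)*(-6 - 6) = (2*o)*(-12) = -24*o)
L(-4)*E(-4, -9) - 158 = (-4 - 4)*(-24*(-9)) - 158 = -8*216 - 158 = -1728 - 158 = -1886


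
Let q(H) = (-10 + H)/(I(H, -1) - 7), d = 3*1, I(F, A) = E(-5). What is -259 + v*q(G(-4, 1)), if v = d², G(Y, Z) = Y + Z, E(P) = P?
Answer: -997/4 ≈ -249.25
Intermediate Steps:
I(F, A) = -5
d = 3
q(H) = ⅚ - H/12 (q(H) = (-10 + H)/(-5 - 7) = (-10 + H)/(-12) = (-10 + H)*(-1/12) = ⅚ - H/12)
v = 9 (v = 3² = 9)
-259 + v*q(G(-4, 1)) = -259 + 9*(⅚ - (-4 + 1)/12) = -259 + 9*(⅚ - 1/12*(-3)) = -259 + 9*(⅚ + ¼) = -259 + 9*(13/12) = -259 + 39/4 = -997/4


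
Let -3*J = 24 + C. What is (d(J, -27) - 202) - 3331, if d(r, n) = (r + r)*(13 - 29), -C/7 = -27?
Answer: -1261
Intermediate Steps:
C = 189 (C = -7*(-27) = 189)
J = -71 (J = -(24 + 189)/3 = -⅓*213 = -71)
d(r, n) = -32*r (d(r, n) = (2*r)*(-16) = -32*r)
(d(J, -27) - 202) - 3331 = (-32*(-71) - 202) - 3331 = (2272 - 202) - 3331 = 2070 - 3331 = -1261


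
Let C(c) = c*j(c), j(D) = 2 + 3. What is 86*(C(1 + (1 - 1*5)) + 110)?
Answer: 8170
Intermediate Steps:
j(D) = 5
C(c) = 5*c (C(c) = c*5 = 5*c)
86*(C(1 + (1 - 1*5)) + 110) = 86*(5*(1 + (1 - 1*5)) + 110) = 86*(5*(1 + (1 - 5)) + 110) = 86*(5*(1 - 4) + 110) = 86*(5*(-3) + 110) = 86*(-15 + 110) = 86*95 = 8170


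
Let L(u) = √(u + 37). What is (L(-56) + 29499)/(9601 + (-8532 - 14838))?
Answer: -29499/13769 - I*√19/13769 ≈ -2.1424 - 0.00031657*I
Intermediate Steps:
L(u) = √(37 + u)
(L(-56) + 29499)/(9601 + (-8532 - 14838)) = (√(37 - 56) + 29499)/(9601 + (-8532 - 14838)) = (√(-19) + 29499)/(9601 - 23370) = (I*√19 + 29499)/(-13769) = (29499 + I*√19)*(-1/13769) = -29499/13769 - I*√19/13769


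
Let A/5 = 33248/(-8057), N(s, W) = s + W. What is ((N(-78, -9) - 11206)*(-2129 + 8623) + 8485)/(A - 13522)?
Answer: 590805766649/109112994 ≈ 5414.6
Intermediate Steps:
N(s, W) = W + s
A = -166240/8057 (A = 5*(33248/(-8057)) = 5*(33248*(-1/8057)) = 5*(-33248/8057) = -166240/8057 ≈ -20.633)
((N(-78, -9) - 11206)*(-2129 + 8623) + 8485)/(A - 13522) = (((-9 - 78) - 11206)*(-2129 + 8623) + 8485)/(-166240/8057 - 13522) = ((-87 - 11206)*6494 + 8485)/(-109112994/8057) = (-11293*6494 + 8485)*(-8057/109112994) = (-73336742 + 8485)*(-8057/109112994) = -73328257*(-8057/109112994) = 590805766649/109112994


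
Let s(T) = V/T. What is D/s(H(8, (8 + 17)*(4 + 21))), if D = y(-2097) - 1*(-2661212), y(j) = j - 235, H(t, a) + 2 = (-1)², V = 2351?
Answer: -2658880/2351 ≈ -1131.0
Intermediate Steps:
H(t, a) = -1 (H(t, a) = -2 + (-1)² = -2 + 1 = -1)
y(j) = -235 + j
s(T) = 2351/T
D = 2658880 (D = (-235 - 2097) - 1*(-2661212) = -2332 + 2661212 = 2658880)
D/s(H(8, (8 + 17)*(4 + 21))) = 2658880/((2351/(-1))) = 2658880/((2351*(-1))) = 2658880/(-2351) = 2658880*(-1/2351) = -2658880/2351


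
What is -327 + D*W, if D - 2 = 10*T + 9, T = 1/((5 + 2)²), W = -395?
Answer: -232878/49 ≈ -4752.6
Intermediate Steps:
T = 1/49 (T = 1/(7²) = 1/49 ≈ 0.020408)
D = 549/49 (D = 2 + (10*(1/49) + 9) = 2 + (10/49 + 9) = 2 + 451/49 = 549/49 ≈ 11.204)
-327 + D*W = -327 + (549/49)*(-395) = -327 - 216855/49 = -232878/49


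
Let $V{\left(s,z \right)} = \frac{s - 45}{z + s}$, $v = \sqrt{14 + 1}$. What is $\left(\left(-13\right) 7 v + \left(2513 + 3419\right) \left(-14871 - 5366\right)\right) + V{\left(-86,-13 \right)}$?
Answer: $- \frac{11884542385}{99} - 91 \sqrt{15} \approx -1.2005 \cdot 10^{8}$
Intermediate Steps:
$v = \sqrt{15} \approx 3.873$
$V{\left(s,z \right)} = \frac{-45 + s}{s + z}$
$\left(\left(-13\right) 7 v + \left(2513 + 3419\right) \left(-14871 - 5366\right)\right) + V{\left(-86,-13 \right)} = \left(\left(-13\right) 7 \sqrt{15} + \left(2513 + 3419\right) \left(-14871 - 5366\right)\right) + \frac{-45 - 86}{-86 - 13} = \left(- 91 \sqrt{15} + 5932 \left(-20237\right)\right) + \frac{1}{-99} \left(-131\right) = \left(- 91 \sqrt{15} - 120045884\right) - - \frac{131}{99} = \left(-120045884 - 91 \sqrt{15}\right) + \frac{131}{99} = - \frac{11884542385}{99} - 91 \sqrt{15}$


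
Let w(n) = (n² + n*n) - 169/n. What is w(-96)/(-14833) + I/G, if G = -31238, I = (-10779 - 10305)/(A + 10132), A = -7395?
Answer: -10805104410781/8696213871072 ≈ -1.2425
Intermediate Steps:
I = -3012/391 (I = (-10779 - 10305)/(-7395 + 10132) = -21084/2737 = -21084*1/2737 = -3012/391 ≈ -7.7033)
w(n) = -169/n + 2*n² (w(n) = (n² + n²) - 169/n = 2*n² - 169/n = -169/n + 2*n²)
w(-96)/(-14833) + I/G = ((-169 + 2*(-96)³)/(-96))/(-14833) - 3012/391/(-31238) = -(-169 + 2*(-884736))/96*(-1/14833) - 3012/391*(-1/31238) = -(-169 - 1769472)/96*(-1/14833) + 1506/6107029 = -1/96*(-1769641)*(-1/14833) + 1506/6107029 = (1769641/96)*(-1/14833) + 1506/6107029 = -1769641/1423968 + 1506/6107029 = -10805104410781/8696213871072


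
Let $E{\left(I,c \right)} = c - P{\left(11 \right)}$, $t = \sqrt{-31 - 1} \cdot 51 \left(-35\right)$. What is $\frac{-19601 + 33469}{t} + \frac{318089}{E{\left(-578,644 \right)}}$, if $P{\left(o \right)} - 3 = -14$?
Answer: $\frac{318089}{655} + \frac{3467 i \sqrt{2}}{3570} \approx 485.63 + 1.3734 i$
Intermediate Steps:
$P{\left(o \right)} = -11$ ($P{\left(o \right)} = 3 - 14 = -11$)
$t = - 7140 i \sqrt{2}$ ($t = \sqrt{-32} \cdot 51 \left(-35\right) = 4 i \sqrt{2} \cdot 51 \left(-35\right) = 204 i \sqrt{2} \left(-35\right) = - 7140 i \sqrt{2} \approx - 10097.0 i$)
$E{\left(I,c \right)} = 11 + c$ ($E{\left(I,c \right)} = c - -11 = c + 11 = 11 + c$)
$\frac{-19601 + 33469}{t} + \frac{318089}{E{\left(-578,644 \right)}} = \frac{-19601 + 33469}{\left(-7140\right) i \sqrt{2}} + \frac{318089}{11 + 644} = 13868 \frac{i \sqrt{2}}{14280} + \frac{318089}{655} = \frac{3467 i \sqrt{2}}{3570} + 318089 \cdot \frac{1}{655} = \frac{3467 i \sqrt{2}}{3570} + \frac{318089}{655} = \frac{318089}{655} + \frac{3467 i \sqrt{2}}{3570}$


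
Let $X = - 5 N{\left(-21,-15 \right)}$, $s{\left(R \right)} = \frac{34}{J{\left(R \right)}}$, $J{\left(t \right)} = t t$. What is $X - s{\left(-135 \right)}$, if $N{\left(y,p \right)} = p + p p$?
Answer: $- \frac{19136284}{18225} \approx -1050.0$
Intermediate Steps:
$J{\left(t \right)} = t^{2}$
$N{\left(y,p \right)} = p + p^{2}$
$s{\left(R \right)} = \frac{34}{R^{2}}$
$X = -1050$ ($X = - 5 \left(- 15 \left(1 - 15\right)\right) = - 5 \left(\left(-15\right) \left(-14\right)\right) = \left(-5\right) 210 = -1050$)
$X - s{\left(-135 \right)} = -1050 - \frac{34}{18225} = - \frac{19136284}{18225}$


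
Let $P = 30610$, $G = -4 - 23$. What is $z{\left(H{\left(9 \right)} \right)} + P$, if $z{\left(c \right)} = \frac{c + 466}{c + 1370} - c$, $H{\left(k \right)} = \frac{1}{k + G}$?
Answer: $\frac{13586791445}{443862} \approx 30610.0$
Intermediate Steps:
$G = -27$ ($G = -4 - 23 = -27$)
$H{\left(k \right)} = \frac{1}{-27 + k}$ ($H{\left(k \right)} = \frac{1}{k - 27} = \frac{1}{-27 + k}$)
$z{\left(c \right)} = - c + \frac{466 + c}{1370 + c}$ ($z{\left(c \right)} = \frac{466 + c}{1370 + c} - c = - c + \frac{466 + c}{1370 + c}$)
$z{\left(H{\left(9 \right)} \right)} + P = \frac{466 - \left(\frac{1}{-27 + 9}\right)^{2} - \frac{1369}{-27 + 9}}{1370 + \frac{1}{-27 + 9}} + 30610 = \frac{466 - \left(\frac{1}{-18}\right)^{2} - \frac{1369}{-18}}{1370 + \frac{1}{-18}} + 30610 = \frac{466 - \left(- \frac{1}{18}\right)^{2} - - \frac{1369}{18}}{1370 - \frac{1}{18}} + 30610 = \frac{466 - \frac{1}{324} + \frac{1369}{18}}{\frac{24659}{18}} + 30610 = \frac{18 \left(466 - \frac{1}{324} + \frac{1369}{18}\right)}{24659} + 30610 = \frac{18}{24659} \cdot \frac{175625}{324} + 30610 = \frac{175625}{443862} + 30610 = \frac{13586791445}{443862}$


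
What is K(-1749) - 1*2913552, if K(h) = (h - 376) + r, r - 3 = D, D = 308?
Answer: -2915366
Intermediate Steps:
r = 311 (r = 3 + 308 = 311)
K(h) = -65 + h (K(h) = (h - 376) + 311 = (-376 + h) + 311 = -65 + h)
K(-1749) - 1*2913552 = (-65 - 1749) - 1*2913552 = -1814 - 2913552 = -2915366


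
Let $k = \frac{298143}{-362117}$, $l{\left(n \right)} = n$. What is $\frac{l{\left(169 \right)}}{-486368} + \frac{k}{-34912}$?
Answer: $- \frac{31117647443}{96074617036048} \approx -0.00032389$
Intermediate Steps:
$k = - \frac{298143}{362117}$ ($k = 298143 \left(- \frac{1}{362117}\right) = - \frac{298143}{362117} \approx -0.82333$)
$\frac{l{\left(169 \right)}}{-486368} + \frac{k}{-34912} = \frac{169}{-486368} - \frac{298143}{362117 \left(-34912\right)} = 169 \left(- \frac{1}{486368}\right) - - \frac{298143}{12642228704} = - \frac{169}{486368} + \frac{298143}{12642228704} = - \frac{31117647443}{96074617036048}$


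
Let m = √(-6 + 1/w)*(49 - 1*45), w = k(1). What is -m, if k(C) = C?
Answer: -4*I*√5 ≈ -8.9443*I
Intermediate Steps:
w = 1
m = 4*I*√5 (m = √(-6 + 1/1)*(49 - 1*45) = √(-6 + 1)*(49 - 45) = √(-5)*4 = (I*√5)*4 = 4*I*√5 ≈ 8.9443*I)
-m = -4*I*√5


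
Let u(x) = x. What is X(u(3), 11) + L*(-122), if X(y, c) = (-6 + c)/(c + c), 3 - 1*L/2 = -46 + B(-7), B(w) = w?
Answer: -300603/22 ≈ -13664.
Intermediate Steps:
L = 112 (L = 6 - 2*(-46 - 7) = 6 - 2*(-53) = 6 + 106 = 112)
X(y, c) = (-6 + c)/(2*c) (X(y, c) = (-6 + c)/((2*c)) = (-6 + c)*(1/(2*c)) = (-6 + c)/(2*c))
X(u(3), 11) + L*(-122) = (½)*(-6 + 11)/11 + 112*(-122) = (½)*(1/11)*5 - 13664 = 5/22 - 13664 = -300603/22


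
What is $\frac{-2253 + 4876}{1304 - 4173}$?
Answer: $- \frac{2623}{2869} \approx -0.91426$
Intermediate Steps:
$\frac{-2253 + 4876}{1304 - 4173} = \frac{2623}{-2869} = 2623 \left(- \frac{1}{2869}\right) = - \frac{2623}{2869}$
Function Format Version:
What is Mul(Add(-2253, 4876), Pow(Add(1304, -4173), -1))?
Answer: Rational(-2623, 2869) ≈ -0.91426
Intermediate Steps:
Mul(Add(-2253, 4876), Pow(Add(1304, -4173), -1)) = Mul(2623, Pow(-2869, -1)) = Mul(2623, Rational(-1, 2869)) = Rational(-2623, 2869)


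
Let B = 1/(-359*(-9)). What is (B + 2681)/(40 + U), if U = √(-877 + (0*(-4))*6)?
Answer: 346492480/8003187 - 8662312*I*√877/8003187 ≈ 43.294 - 32.053*I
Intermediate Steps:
B = 1/3231 ≈ 0.00030950
U = I*√877 (U = √(-877 + 0*6) = √(-877 + 0) = √(-877) = I*√877 ≈ 29.614*I)
(B + 2681)/(40 + U) = (1/3231 + 2681)/(40 + I*√877) = 8662312/(3231*(40 + I*√877))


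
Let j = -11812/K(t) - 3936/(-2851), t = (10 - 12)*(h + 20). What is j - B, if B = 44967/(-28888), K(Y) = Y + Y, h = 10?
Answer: 125232640607/1235395320 ≈ 101.37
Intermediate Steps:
t = -60 (t = (10 - 12)*(10 + 20) = -2*30 = -60)
K(Y) = 2*Y
B = -44967/28888 (B = 44967*(-1/28888) = -44967/28888 ≈ -1.5566)
j = 8537083/85530 (j = -11812/(2*(-60)) - 3936/(-2851) = -11812/(-120) - 3936*(-1/2851) = -11812*(-1/120) + 3936/2851 = 2953/30 + 3936/2851 = 8537083/85530 ≈ 99.814)
j - B = 8537083/85530 - 1*(-44967/28888) = 8537083/85530 + 44967/28888 = 125232640607/1235395320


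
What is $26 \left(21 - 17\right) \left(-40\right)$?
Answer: $-4160$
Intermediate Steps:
$26 \left(21 - 17\right) \left(-40\right) = 26 \cdot 4 \left(-40\right) = 104 \left(-40\right) = -4160$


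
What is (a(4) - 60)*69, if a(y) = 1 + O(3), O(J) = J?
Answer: -3864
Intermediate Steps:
a(y) = 4 (a(y) = 1 + 3 = 4)
(a(4) - 60)*69 = (4 - 60)*69 = -56*69 = -3864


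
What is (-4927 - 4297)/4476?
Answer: -2306/1119 ≈ -2.0608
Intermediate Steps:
(-4927 - 4297)/4476 = -9224*1/4476 = -2306/1119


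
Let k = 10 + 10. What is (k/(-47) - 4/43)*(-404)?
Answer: 423392/2021 ≈ 209.50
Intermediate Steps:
k = 20
(k/(-47) - 4/43)*(-404) = (20/(-47) - 4/43)*(-404) = (20*(-1/47) - 4*1/43)*(-404) = (-20/47 - 4/43)*(-404) = -1048/2021*(-404) = 423392/2021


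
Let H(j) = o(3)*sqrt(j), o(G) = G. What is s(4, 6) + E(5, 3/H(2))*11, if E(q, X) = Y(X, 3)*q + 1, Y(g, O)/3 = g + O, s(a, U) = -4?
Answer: 502 + 165*sqrt(2)/2 ≈ 618.67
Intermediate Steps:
H(j) = 3*sqrt(j)
Y(g, O) = 3*O + 3*g (Y(g, O) = 3*(g + O) = 3*(O + g) = 3*O + 3*g)
E(q, X) = 1 + q*(9 + 3*X) (E(q, X) = (3*3 + 3*X)*q + 1 = (9 + 3*X)*q + 1 = q*(9 + 3*X) + 1 = 1 + q*(9 + 3*X))
s(4, 6) + E(5, 3/H(2))*11 = -4 + (1 + 3*5*(3 + 3/((3*sqrt(2)))))*11 = -4 + (1 + 3*5*(3 + 3*(sqrt(2)/6)))*11 = -4 + (1 + 3*5*(3 + sqrt(2)/2))*11 = -4 + (1 + (45 + 15*sqrt(2)/2))*11 = -4 + (46 + 15*sqrt(2)/2)*11 = -4 + (506 + 165*sqrt(2)/2) = 502 + 165*sqrt(2)/2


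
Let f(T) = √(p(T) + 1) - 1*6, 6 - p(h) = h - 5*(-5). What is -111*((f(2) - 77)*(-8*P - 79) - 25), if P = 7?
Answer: -1240980 + 29970*I*√5 ≈ -1.241e+6 + 67015.0*I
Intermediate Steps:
p(h) = -19 - h (p(h) = 6 - (h - 5*(-5)) = 6 - (h + 25) = 6 - (25 + h) = 6 + (-25 - h) = -19 - h)
f(T) = -6 + √(-18 - T) (f(T) = √((-19 - T) + 1) - 1*6 = √(-18 - T) - 6 = -6 + √(-18 - T))
-111*((f(2) - 77)*(-8*P - 79) - 25) = -111*(((-6 + √(-18 - 1*2)) - 77)*(-8*7 - 79) - 25) = -111*(((-6 + √(-18 - 2)) - 77)*(-56 - 79) - 25) = -111*(((-6 + √(-20)) - 77)*(-135) - 25) = -111*(((-6 + 2*I*√5) - 77)*(-135) - 25) = -111*((-83 + 2*I*√5)*(-135) - 25) = -111*((11205 - 270*I*√5) - 25) = -111*(11180 - 270*I*√5) = -1240980 + 29970*I*√5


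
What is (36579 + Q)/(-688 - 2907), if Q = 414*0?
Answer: -36579/3595 ≈ -10.175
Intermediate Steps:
Q = 0
(36579 + Q)/(-688 - 2907) = (36579 + 0)/(-688 - 2907) = 36579/(-3595) = 36579*(-1/3595) = -36579/3595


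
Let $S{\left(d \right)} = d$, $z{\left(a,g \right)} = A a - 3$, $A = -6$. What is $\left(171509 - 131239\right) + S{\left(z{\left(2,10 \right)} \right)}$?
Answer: $40255$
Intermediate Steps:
$z{\left(a,g \right)} = -3 - 6 a$ ($z{\left(a,g \right)} = - 6 a - 3 = -3 - 6 a$)
$\left(171509 - 131239\right) + S{\left(z{\left(2,10 \right)} \right)} = \left(171509 - 131239\right) - 15 = 40270 - 15 = 40255$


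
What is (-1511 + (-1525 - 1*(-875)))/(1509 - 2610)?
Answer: 2161/1101 ≈ 1.9628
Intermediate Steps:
(-1511 + (-1525 - 1*(-875)))/(1509 - 2610) = (-1511 + (-1525 + 875))/(-1101) = (-1511 - 650)*(-1/1101) = -2161*(-1/1101) = 2161/1101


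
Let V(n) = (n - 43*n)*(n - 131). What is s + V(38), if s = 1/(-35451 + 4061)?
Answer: 4659154919/31390 ≈ 1.4843e+5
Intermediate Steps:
V(n) = -42*n*(-131 + n) (V(n) = (-42*n)*(-131 + n) = -42*n*(-131 + n))
s = -1/31390 (s = 1/(-31390) = -1/31390 ≈ -3.1857e-5)
s + V(38) = -1/31390 + 42*38*(131 - 1*38) = -1/31390 + 42*38*(131 - 38) = -1/31390 + 42*38*93 = -1/31390 + 148428 = 4659154919/31390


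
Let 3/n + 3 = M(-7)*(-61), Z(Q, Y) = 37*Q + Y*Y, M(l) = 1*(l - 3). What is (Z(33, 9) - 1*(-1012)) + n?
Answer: 1404601/607 ≈ 2314.0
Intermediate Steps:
M(l) = -3 + l (M(l) = 1*(-3 + l) = -3 + l)
Z(Q, Y) = Y**2 + 37*Q (Z(Q, Y) = 37*Q + Y**2 = Y**2 + 37*Q)
n = 3/607 (n = 3/(-3 + (-3 - 7)*(-61)) = 3/(-3 - 10*(-61)) = 3/(-3 + 610) = 3/607 ≈ 0.0049423)
(Z(33, 9) - 1*(-1012)) + n = ((9**2 + 37*33) - 1*(-1012)) + 3/607 = ((81 + 1221) + 1012) + 3/607 = (1302 + 1012) + 3/607 = 2314 + 3/607 = 1404601/607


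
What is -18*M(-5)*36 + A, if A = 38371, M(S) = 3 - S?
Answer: 33187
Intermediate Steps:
-18*M(-5)*36 + A = -18*(3 - 1*(-5))*36 + 38371 = -18*(3 + 5)*36 + 38371 = -18*8*36 + 38371 = -144*36 + 38371 = -5184 + 38371 = 33187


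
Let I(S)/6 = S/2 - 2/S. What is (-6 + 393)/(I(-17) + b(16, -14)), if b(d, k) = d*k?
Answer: -6579/4663 ≈ -1.4109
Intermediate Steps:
I(S) = -12/S + 3*S (I(S) = 6*(S/2 - 2/S) = -12/S + 3*S)
(-6 + 393)/(I(-17) + b(16, -14)) = (-6 + 393)/((-12/(-17) + 3*(-17)) + 16*(-14)) = 387/((-12*(-1/17) - 51) - 224) = 387/((12/17 - 51) - 224) = 387/(-855/17 - 224) = 387/(-4663/17) = 387*(-17/4663) = -6579/4663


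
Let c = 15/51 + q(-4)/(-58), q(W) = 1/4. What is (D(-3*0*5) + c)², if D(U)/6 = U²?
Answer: 1306449/15555136 ≈ 0.083988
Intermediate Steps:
q(W) = ¼
D(U) = 6*U²
c = 1143/3944 (c = 15/51 + (¼)/(-58) = 15*(1/51) + (¼)*(-1/58) = 5/17 - 1/232 = 1143/3944 ≈ 0.28981)
(D(-3*0*5) + c)² = (6*(-3*0*5)² + 1143/3944)² = (6*(0*5)² + 1143/3944)² = (6*0² + 1143/3944)² = (6*0 + 1143/3944)² = (0 + 1143/3944)² = (1143/3944)² = 1306449/15555136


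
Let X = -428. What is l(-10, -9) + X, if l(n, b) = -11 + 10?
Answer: -429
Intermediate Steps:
l(n, b) = -1
l(-10, -9) + X = -1 - 428 = -429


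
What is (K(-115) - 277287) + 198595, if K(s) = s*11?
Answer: -79957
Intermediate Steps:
K(s) = 11*s
(K(-115) - 277287) + 198595 = (11*(-115) - 277287) + 198595 = (-1265 - 277287) + 198595 = -278552 + 198595 = -79957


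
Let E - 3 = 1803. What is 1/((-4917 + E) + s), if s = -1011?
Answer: -1/4122 ≈ -0.00024260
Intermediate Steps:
E = 1806 (E = 3 + 1803 = 1806)
1/((-4917 + E) + s) = 1/((-4917 + 1806) - 1011) = 1/(-3111 - 1011) = 1/(-4122) = -1/4122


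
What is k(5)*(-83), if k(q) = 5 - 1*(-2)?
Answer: -581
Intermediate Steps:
k(q) = 7 (k(q) = 5 + 2 = 7)
k(5)*(-83) = 7*(-83) = -581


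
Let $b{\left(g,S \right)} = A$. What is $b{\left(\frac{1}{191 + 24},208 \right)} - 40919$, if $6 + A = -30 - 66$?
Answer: $-41021$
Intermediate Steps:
$A = -102$ ($A = -6 - 96 = -102$)
$b{\left(g,S \right)} = -102$
$b{\left(\frac{1}{191 + 24},208 \right)} - 40919 = -102 - 40919 = -41021$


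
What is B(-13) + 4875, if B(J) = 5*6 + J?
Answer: 4892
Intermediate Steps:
B(J) = 30 + J
B(-13) + 4875 = (30 - 13) + 4875 = 17 + 4875 = 4892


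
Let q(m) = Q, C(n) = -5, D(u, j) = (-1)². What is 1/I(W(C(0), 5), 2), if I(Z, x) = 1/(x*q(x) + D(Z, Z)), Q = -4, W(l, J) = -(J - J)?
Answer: -7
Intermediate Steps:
D(u, j) = 1
W(l, J) = 0 (W(l, J) = -1*0 = 0)
q(m) = -4
I(Z, x) = 1/(1 - 4*x) (I(Z, x) = 1/(x*(-4) + 1) = 1/(-4*x + 1) = 1/(1 - 4*x))
1/I(W(C(0), 5), 2) = 1/(1/(1 - 4*2)) = 1/(1/(1 - 8)) = 1/(1/(-7)) = 1/(-⅐) = -7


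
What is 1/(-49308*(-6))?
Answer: 1/295848 ≈ 3.3801e-6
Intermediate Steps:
1/(-49308*(-6)) = 1/295848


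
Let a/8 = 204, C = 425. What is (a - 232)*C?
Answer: 595000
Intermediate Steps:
a = 1632 (a = 8*204 = 1632)
(a - 232)*C = (1632 - 232)*425 = 1400*425 = 595000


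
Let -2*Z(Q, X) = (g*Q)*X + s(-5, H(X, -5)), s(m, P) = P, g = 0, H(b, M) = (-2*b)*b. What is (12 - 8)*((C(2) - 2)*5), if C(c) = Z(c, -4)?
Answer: 280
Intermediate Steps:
H(b, M) = -2*b**2
Z(Q, X) = X**2 (Z(Q, X) = -((0*Q)*X - 2*X**2)/2 = -(0*X - 2*X**2)/2 = -(0 - 2*X**2)/2 = -(-1)*X**2 = X**2)
C(c) = 16 (C(c) = (-4)**2 = 16)
(12 - 8)*((C(2) - 2)*5) = (12 - 8)*((16 - 2)*5) = 4*(14*5) = 4*70 = 280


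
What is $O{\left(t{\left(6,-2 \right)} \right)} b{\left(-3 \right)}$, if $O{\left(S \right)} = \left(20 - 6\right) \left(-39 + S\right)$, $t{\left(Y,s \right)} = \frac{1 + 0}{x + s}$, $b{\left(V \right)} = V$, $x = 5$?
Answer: $1624$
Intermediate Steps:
$t{\left(Y,s \right)} = \frac{1}{5 + s}$ ($t{\left(Y,s \right)} = \frac{1 + 0}{5 + s} = 1 \frac{1}{5 + s} = \frac{1}{5 + s}$)
$O{\left(S \right)} = -546 + 14 S$ ($O{\left(S \right)} = 14 \left(-39 + S\right) = -546 + 14 S$)
$O{\left(t{\left(6,-2 \right)} \right)} b{\left(-3 \right)} = \left(-546 + \frac{14}{5 - 2}\right) \left(-3\right) = \left(-546 + \frac{14}{3}\right) \left(-3\right) = \left(- \frac{1624}{3}\right) \left(-3\right) = 1624$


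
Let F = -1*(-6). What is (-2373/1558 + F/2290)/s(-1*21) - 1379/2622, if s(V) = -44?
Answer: -2661278461/5415950760 ≈ -0.49138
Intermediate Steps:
F = 6
(-2373/1558 + F/2290)/s(-1*21) - 1379/2622 = (-2373/1558 + 6/2290)/(-44) - 1379/2622 = (-2373*1/1558 + 6*(1/2290))*(-1/44) - 1379*1/2622 = (-2373/1558 + 3/1145)*(-1/44) - 1379/2622 = -2712411/1783910*(-1/44) - 1379/2622 = 2712411/78492040 - 1379/2622 = -2661278461/5415950760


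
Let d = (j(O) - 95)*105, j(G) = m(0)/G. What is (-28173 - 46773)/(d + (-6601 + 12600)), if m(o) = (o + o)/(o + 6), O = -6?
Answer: 37473/1988 ≈ 18.850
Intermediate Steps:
m(o) = 2*o/(6 + o) (m(o) = (2*o)/(6 + o) = 2*o/(6 + o))
j(G) = 0 (j(G) = (2*0/(6 + 0))/G = (2*0/6)/G = (2*0*(⅙))/G = 0/G = 0)
d = -9975 (d = (0 - 95)*105 = -95*105 = -9975)
(-28173 - 46773)/(d + (-6601 + 12600)) = (-28173 - 46773)/(-9975 + (-6601 + 12600)) = -74946/(-9975 + 5999) = -74946/(-3976) = -74946*(-1/3976) = 37473/1988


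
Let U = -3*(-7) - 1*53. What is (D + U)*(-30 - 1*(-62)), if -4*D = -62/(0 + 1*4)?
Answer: -900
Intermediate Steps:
D = 31/8 (D = -(-31)/(2*(0 + 1*4)) = -(-31)/(2*(0 + 4)) = -(-31)/(2*4) = -1/4*(-31/2) = 31/8 ≈ 3.8750)
U = -32 (U = 21 - 53 = -32)
(D + U)*(-30 - 1*(-62)) = (31/8 - 32)*(-30 - 1*(-62)) = -225*(-30 + 62)/8 = -225/8*32 = -900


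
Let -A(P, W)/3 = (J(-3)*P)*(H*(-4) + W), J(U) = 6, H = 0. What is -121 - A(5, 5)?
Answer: 329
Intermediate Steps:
A(P, W) = -18*P*W (A(P, W) = -3*6*P*(0*(-4) + W) = -3*6*P*(0 + W) = -3*6*P*W = -18*P*W)
-121 - A(5, 5) = -121 - (-18)*5*5 = -121 - 1*(-450) = -121 + 450 = 329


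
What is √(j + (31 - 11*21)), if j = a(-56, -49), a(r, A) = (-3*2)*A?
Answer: √94 ≈ 9.6954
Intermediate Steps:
a(r, A) = -6*A
j = 294 (j = -6*(-49) = 294)
√(j + (31 - 11*21)) = √(294 + (31 - 11*21)) = √(294 + (31 - 231)) = √(294 - 200) = √94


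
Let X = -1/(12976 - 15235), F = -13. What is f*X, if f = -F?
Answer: 13/2259 ≈ 0.0057548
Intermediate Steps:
f = 13 (f = -1*(-13) = 13)
X = 1/2259 (X = -1/(-2259) = -1*(-1/2259) = 1/2259 ≈ 0.00044267)
f*X = 13*(1/2259) = 13/2259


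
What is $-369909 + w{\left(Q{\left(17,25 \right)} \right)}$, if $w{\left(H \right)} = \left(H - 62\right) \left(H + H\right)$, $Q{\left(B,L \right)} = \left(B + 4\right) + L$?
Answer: $-371381$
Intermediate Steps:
$Q{\left(B,L \right)} = 4 + B + L$ ($Q{\left(B,L \right)} = \left(4 + B\right) + L = 4 + B + L$)
$w{\left(H \right)} = 2 H \left(-62 + H\right)$ ($w{\left(H \right)} = \left(-62 + H\right) 2 H = 2 H \left(-62 + H\right)$)
$-369909 + w{\left(Q{\left(17,25 \right)} \right)} = -369909 + 2 \left(4 + 17 + 25\right) \left(-62 + \left(4 + 17 + 25\right)\right) = -369909 + 2 \cdot 46 \left(-62 + 46\right) = -369909 + 2 \cdot 46 \left(-16\right) = -369909 - 1472 = -371381$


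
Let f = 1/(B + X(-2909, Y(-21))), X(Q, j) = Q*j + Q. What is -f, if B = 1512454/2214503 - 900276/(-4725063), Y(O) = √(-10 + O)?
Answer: 35378428344929664022657867791/3294234526565484771789375972972808 - 35389054900564848018847348821*I*√31/3294234526565484771789375972972808 ≈ 1.074e-5 - 5.9813e-5*I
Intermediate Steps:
X(Q, j) = Q + Q*j
B = 3046701445810/3487888729563 (B = 1512454*(1/2214503) - 900276*(-1/4725063) = 1512454/2214503 + 300092/1575021 = 3046701445810/3487888729563 ≈ 0.87351)
f = 1/(-10143221612852957/3487888729563 - 2909*I*√31) (f = 1/(3046701445810/3487888729563 - 2909*(1 + √(-10 - 21))) = 1/(3046701445810/3487888729563 - 2909*(1 + √(-31))) = 1/(3046701445810/3487888729563 - 2909*(1 + I*√31)) = 1/(3046701445810/3487888729563 + (-2909 - 2909*I*√31)) = 1/(-10143221612852957/3487888729563 - 2909*I*√31) ≈ -1.074e-5 + 5.9813e-5*I)
-f = -(-35378428344929664022657867791/3294234526565484771789375972972808 + 35389054900564848018847348821*I*√31/3294234526565484771789375972972808) = 35378428344929664022657867791/3294234526565484771789375972972808 - 35389054900564848018847348821*I*√31/3294234526565484771789375972972808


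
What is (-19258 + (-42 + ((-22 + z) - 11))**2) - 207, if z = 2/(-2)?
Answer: -13689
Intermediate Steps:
z = -1 (z = 2*(-1/2) = -1)
(-19258 + (-42 + ((-22 + z) - 11))**2) - 207 = (-19258 + (-42 + ((-22 - 1) - 11))**2) - 207 = (-19258 + (-42 + (-23 - 11))**2) - 207 = (-19258 + (-42 - 34)**2) - 207 = (-19258 + (-76)**2) - 207 = (-19258 + 5776) - 207 = -13482 - 207 = -13689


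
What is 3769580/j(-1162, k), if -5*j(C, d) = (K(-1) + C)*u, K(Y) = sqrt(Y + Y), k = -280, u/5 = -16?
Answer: -547531495/2700492 - 942395*I*sqrt(2)/5400984 ≈ -202.75 - 0.24676*I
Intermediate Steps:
u = -80 (u = 5*(-16) = -80)
K(Y) = sqrt(2)*sqrt(Y) (K(Y) = sqrt(2*Y) = sqrt(2)*sqrt(Y))
j(C, d) = 16*C + 16*I*sqrt(2) (j(C, d) = -(sqrt(2)*sqrt(-1) + C)*(-80)/5 = -(sqrt(2)*I + C)*(-80)/5 = -(I*sqrt(2) + C)*(-80)/5 = -(C + I*sqrt(2))*(-80)/5 = -(-80*C - 80*I*sqrt(2))/5 = 16*C + 16*I*sqrt(2))
3769580/j(-1162, k) = 3769580/(16*(-1162) + 16*I*sqrt(2)) = 3769580/(-18592 + 16*I*sqrt(2))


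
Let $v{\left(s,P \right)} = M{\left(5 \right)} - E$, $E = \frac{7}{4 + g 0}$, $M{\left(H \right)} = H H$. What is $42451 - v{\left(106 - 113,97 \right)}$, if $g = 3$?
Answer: $\frac{169711}{4} \approx 42428.0$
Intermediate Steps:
$M{\left(H \right)} = H^{2}$
$E = \frac{7}{4}$ ($E = \frac{7}{4 + 3 \cdot 0} = \frac{7}{4 + 0} = \frac{7}{4} \approx 1.75$)
$v{\left(s,P \right)} = \frac{93}{4}$ ($v{\left(s,P \right)} = 5^{2} - \frac{7}{4} = 25 - \frac{7}{4} = \frac{93}{4}$)
$42451 - v{\left(106 - 113,97 \right)} = 42451 - \frac{93}{4} = \frac{169711}{4}$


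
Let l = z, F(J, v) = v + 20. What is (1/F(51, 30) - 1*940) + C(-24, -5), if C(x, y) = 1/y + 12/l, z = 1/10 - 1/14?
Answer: -26009/50 ≈ -520.18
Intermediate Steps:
F(J, v) = 20 + v
z = 1/35 (z = 1*(1/10) - 1*1/14 = 1/10 - 1/14 = 1/35 ≈ 0.028571)
l = 1/35 ≈ 0.028571
C(x, y) = 420 + 1/y (C(x, y) = 1/y + 12/(1/35) = 1/y + 12*35 = 1/y + 420 = 420 + 1/y)
(1/F(51, 30) - 1*940) + C(-24, -5) = (1/(20 + 30) - 1*940) + (420 + 1/(-5)) = (1/50 - 940) + (420 - 1/5) = (1/50 - 940) + 2099/5 = -46999/50 + 2099/5 = -26009/50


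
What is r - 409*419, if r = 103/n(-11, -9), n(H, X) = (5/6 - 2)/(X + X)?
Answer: -1188473/7 ≈ -1.6978e+5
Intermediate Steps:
n(H, X) = -7/(12*X) (n(H, X) = (5*(⅙) - 2)/((2*X)) = (⅚ - 2)*(1/(2*X)) = -7/(12*X))
r = 11124/7 (r = 103/((-7/12/(-9))) = 103/((-7/12*(-⅑))) = 103/(7/108) = 103*(108/7) = 11124/7 ≈ 1589.1)
r - 409*419 = 11124/7 - 409*419 = 11124/7 - 171371 = -1188473/7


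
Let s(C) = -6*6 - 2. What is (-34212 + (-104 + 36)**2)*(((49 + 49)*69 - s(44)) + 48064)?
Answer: -1623316032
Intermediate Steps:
s(C) = -38 (s(C) = -36 - 2 = -38)
(-34212 + (-104 + 36)**2)*(((49 + 49)*69 - s(44)) + 48064) = (-34212 + (-104 + 36)**2)*(((49 + 49)*69 - 1*(-38)) + 48064) = (-34212 + (-68)**2)*((98*69 + 38) + 48064) = (-34212 + 4624)*((6762 + 38) + 48064) = -29588*(6800 + 48064) = -29588*54864 = -1623316032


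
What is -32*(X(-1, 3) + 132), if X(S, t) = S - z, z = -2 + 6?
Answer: -4064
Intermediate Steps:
z = 4
X(S, t) = -4 + S (X(S, t) = S - 1*4 = S - 4 = -4 + S)
-32*(X(-1, 3) + 132) = -32*((-4 - 1) + 132) = -32*(-5 + 132) = -32*127 = -4064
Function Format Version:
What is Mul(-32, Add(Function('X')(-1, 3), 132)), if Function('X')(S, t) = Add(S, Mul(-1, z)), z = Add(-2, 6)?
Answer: -4064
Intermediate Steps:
z = 4
Function('X')(S, t) = Add(-4, S) (Function('X')(S, t) = Add(S, Mul(-1, 4)) = Add(S, -4) = Add(-4, S))
Mul(-32, Add(Function('X')(-1, 3), 132)) = Mul(-32, Add(Add(-4, -1), 132)) = Mul(-32, Add(-5, 132)) = Mul(-32, 127) = -4064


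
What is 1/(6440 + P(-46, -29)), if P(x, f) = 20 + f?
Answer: 1/6431 ≈ 0.00015550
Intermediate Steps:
1/(6440 + P(-46, -29)) = 1/(6440 + (20 - 29)) = 1/(6440 - 9) = 1/6431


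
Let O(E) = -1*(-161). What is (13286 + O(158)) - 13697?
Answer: -250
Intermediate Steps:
O(E) = 161
(13286 + O(158)) - 13697 = (13286 + 161) - 13697 = 13447 - 13697 = -250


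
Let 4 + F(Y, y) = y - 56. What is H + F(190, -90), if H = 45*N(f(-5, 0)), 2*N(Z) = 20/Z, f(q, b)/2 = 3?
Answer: -75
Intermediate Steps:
f(q, b) = 6 (f(q, b) = 2*3 = 6)
N(Z) = 10/Z (N(Z) = (20/Z)/2 = 10/Z)
F(Y, y) = -60 + y (F(Y, y) = -4 + (y - 56) = -4 + (-56 + y) = -60 + y)
H = 75 (H = 45*(10/6) = 45*(10*(⅙)) = 45*(5/3) = 75)
H + F(190, -90) = 75 + (-60 - 90) = 75 - 150 = -75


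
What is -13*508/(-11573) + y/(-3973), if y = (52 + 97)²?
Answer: -230694481/45979529 ≈ -5.0173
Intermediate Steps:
y = 22201 (y = 149² = 22201)
-13*508/(-11573) + y/(-3973) = -13*508/(-11573) + 22201/(-3973) = -6604*(-1/11573) + 22201*(-1/3973) = 6604/11573 - 22201/3973 = -230694481/45979529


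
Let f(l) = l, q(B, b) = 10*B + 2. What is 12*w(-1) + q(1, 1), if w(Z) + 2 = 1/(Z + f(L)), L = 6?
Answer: -48/5 ≈ -9.6000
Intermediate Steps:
q(B, b) = 2 + 10*B
w(Z) = -2 + 1/(6 + Z) (w(Z) = -2 + 1/(Z + 6) = -2 + 1/(6 + Z))
12*w(-1) + q(1, 1) = 12*((-11 - 2*(-1))/(6 - 1)) + (2 + 10*1) = 12*((-11 + 2)/5) + (2 + 10) = 12*((⅕)*(-9)) + 12 = 12*(-9/5) + 12 = -108/5 + 12 = -48/5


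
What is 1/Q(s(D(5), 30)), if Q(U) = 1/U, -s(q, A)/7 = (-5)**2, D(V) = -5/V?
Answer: -175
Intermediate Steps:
s(q, A) = -175 (s(q, A) = -7*(-5)**2 = -7*25 = -175)
1/Q(s(D(5), 30)) = 1/(1/(-175)) = 1/(-1/175) = -175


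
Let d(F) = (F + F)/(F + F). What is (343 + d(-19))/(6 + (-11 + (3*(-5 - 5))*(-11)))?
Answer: 344/325 ≈ 1.0585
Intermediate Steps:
d(F) = 1 (d(F) = (2*F)/((2*F)) = (2*F)*(1/(2*F)) = 1)
(343 + d(-19))/(6 + (-11 + (3*(-5 - 5))*(-11))) = (343 + 1)/(6 + (-11 + (3*(-5 - 5))*(-11))) = 344/(6 + (-11 + (3*(-10))*(-11))) = 344/(6 + (-11 - 30*(-11))) = 344/(6 + (-11 + 330)) = 344/(6 + 319) = 344/325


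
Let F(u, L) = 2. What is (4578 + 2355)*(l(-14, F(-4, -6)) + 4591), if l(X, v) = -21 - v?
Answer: 31669944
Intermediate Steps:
(4578 + 2355)*(l(-14, F(-4, -6)) + 4591) = (4578 + 2355)*((-21 - 1*2) + 4591) = 6933*((-21 - 2) + 4591) = 6933*(-23 + 4591) = 6933*4568 = 31669944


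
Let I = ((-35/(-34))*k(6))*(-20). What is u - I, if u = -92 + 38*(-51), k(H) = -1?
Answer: -34860/17 ≈ -2050.6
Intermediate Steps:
u = -2030 (u = -92 - 1938 = -2030)
I = 350/17 (I = (-35/(-34)*(-1))*(-20) = (-35*(-1/34)*(-1))*(-20) = ((35/34)*(-1))*(-20) = -35/34*(-20) = 350/17 ≈ 20.588)
u - I = -2030 - 1*350/17 = -2030 - 350/17 = -34860/17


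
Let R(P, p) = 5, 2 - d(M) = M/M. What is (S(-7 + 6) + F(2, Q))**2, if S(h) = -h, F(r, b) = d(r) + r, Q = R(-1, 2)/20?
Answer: 16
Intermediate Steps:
d(M) = 1 (d(M) = 2 - M/M = 2 - 1*1 = 2 - 1 = 1)
Q = 1/4 (Q = 5/20 = 5*(1/20) = 1/4 ≈ 0.25000)
F(r, b) = 1 + r
(S(-7 + 6) + F(2, Q))**2 = (-(-7 + 6) + (1 + 2))**2 = (-1*(-1) + 3)**2 = (1 + 3)**2 = 4**2 = 16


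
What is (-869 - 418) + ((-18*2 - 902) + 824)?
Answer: -1401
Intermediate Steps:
(-869 - 418) + ((-18*2 - 902) + 824) = -1287 + ((-36 - 902) + 824) = -1287 + (-938 + 824) = -1287 - 114 = -1401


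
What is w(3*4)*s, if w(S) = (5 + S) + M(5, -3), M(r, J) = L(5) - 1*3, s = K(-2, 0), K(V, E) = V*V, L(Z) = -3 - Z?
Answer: 24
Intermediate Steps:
K(V, E) = V²
s = 4 (s = (-2)² = 4)
M(r, J) = -11 (M(r, J) = (-3 - 1*5) - 1*3 = (-3 - 5) - 3 = -8 - 3 = -11)
w(S) = -6 + S (w(S) = (5 + S) - 11 = -6 + S)
w(3*4)*s = (-6 + 3*4)*4 = (-6 + 12)*4 = 6*4 = 24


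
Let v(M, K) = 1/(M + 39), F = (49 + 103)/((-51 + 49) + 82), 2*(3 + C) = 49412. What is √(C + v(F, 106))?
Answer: √4132346633/409 ≈ 157.17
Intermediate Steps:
C = 24703 (C = -3 + (½)*49412 = -3 + 24706 = 24703)
F = 19/10 (F = 152/(-2 + 82) = 152/80 = 152*(1/80) = 19/10 ≈ 1.9000)
v(M, K) = 1/(39 + M)
√(C + v(F, 106)) = √(24703 + 1/(39 + 19/10)) = √(24703 + 1/(409/10)) = √(24703 + 10/409) = √(10103537/409) = √4132346633/409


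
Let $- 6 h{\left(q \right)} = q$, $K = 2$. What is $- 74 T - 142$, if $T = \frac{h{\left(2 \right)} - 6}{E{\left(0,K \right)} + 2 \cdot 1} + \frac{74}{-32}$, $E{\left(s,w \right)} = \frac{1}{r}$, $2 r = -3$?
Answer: $\frac{3045}{8} \approx 380.63$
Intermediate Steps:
$r = - \frac{3}{2}$ ($r = \frac{1}{2} \left(-3\right) = - \frac{3}{2} \approx -1.5$)
$E{\left(s,w \right)} = - \frac{2}{3}$ ($E{\left(s,w \right)} = \frac{1}{- \frac{3}{2}} = - \frac{2}{3}$)
$h{\left(q \right)} = - \frac{q}{6}$
$T = - \frac{113}{16}$ ($T = \frac{\left(- \frac{1}{6}\right) 2 - 6}{- \frac{2}{3} + 2 \cdot 1} + \frac{74}{-32} = \frac{- \frac{1}{3} - 6}{- \frac{2}{3} + 2} + 74 \left(- \frac{1}{32}\right) = - \frac{19}{3 \cdot \frac{4}{3}} - \frac{37}{16} = \left(- \frac{19}{3}\right) \frac{3}{4} - \frac{37}{16} = - \frac{19}{4} - \frac{37}{16} = - \frac{113}{16} \approx -7.0625$)
$- 74 T - 142 = \left(-74\right) \left(- \frac{113}{16}\right) - 142 = \frac{4181}{8} - 142 = \frac{3045}{8}$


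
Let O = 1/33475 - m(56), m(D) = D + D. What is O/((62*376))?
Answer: -3749199/780369200 ≈ -0.0048044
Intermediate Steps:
m(D) = 2*D
O = -3749199/33475 (O = 1/33475 - 2*56 = 1/33475 - 1*112 = 1/33475 - 112 = -3749199/33475 ≈ -112.00)
O/((62*376)) = -3749199/(33475*(62*376)) = -3749199/33475/23312 = -3749199/33475*1/23312 = -3749199/780369200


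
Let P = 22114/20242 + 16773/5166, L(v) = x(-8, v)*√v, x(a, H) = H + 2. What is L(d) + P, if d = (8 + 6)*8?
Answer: 75626665/17428362 + 456*√7 ≈ 1210.8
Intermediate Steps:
x(a, H) = 2 + H
d = 112 (d = 14*8 = 112)
L(v) = √v*(2 + v) (L(v) = (2 + v)*√v = √v*(2 + v))
P = 75626665/17428362 (P = 22114*(1/20242) + 16773*(1/5166) = 11057/10121 + 5591/1722 = 75626665/17428362 ≈ 4.3393)
L(d) + P = √112*(2 + 112) + 75626665/17428362 = (4*√7)*114 + 75626665/17428362 = 456*√7 + 75626665/17428362 = 75626665/17428362 + 456*√7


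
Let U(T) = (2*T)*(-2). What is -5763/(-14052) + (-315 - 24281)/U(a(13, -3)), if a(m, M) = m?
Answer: 2217453/4684 ≈ 473.41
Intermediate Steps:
U(T) = -4*T
-5763/(-14052) + (-315 - 24281)/U(a(13, -3)) = -5763/(-14052) + (-315 - 24281)/((-4*13)) = -5763*(-1/14052) - 24596/(-52) = 1921/4684 - 24596*(-1/52) = 1921/4684 + 473 = 2217453/4684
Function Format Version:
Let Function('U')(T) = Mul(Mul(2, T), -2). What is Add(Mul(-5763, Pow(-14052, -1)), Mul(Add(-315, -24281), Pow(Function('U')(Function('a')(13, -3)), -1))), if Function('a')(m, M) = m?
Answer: Rational(2217453, 4684) ≈ 473.41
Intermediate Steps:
Function('U')(T) = Mul(-4, T)
Add(Mul(-5763, Pow(-14052, -1)), Mul(Add(-315, -24281), Pow(Function('U')(Function('a')(13, -3)), -1))) = Add(Mul(-5763, Pow(-14052, -1)), Mul(Add(-315, -24281), Pow(Mul(-4, 13), -1))) = Add(Mul(-5763, Rational(-1, 14052)), Mul(-24596, Pow(-52, -1))) = Add(Rational(1921, 4684), Mul(-24596, Rational(-1, 52))) = Add(Rational(1921, 4684), 473) = Rational(2217453, 4684)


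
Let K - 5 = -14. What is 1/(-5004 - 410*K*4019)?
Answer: -1/5280966 ≈ -1.8936e-7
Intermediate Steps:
K = -9 (K = 5 - 14 = -9)
1/(-5004 - 410*K*4019) = 1/(-5004 - 410*(-9)*4019) = (1/4019)/(-5004 + 3690) = (1/4019)/(-1314) = -1/1314*1/4019 = -1/5280966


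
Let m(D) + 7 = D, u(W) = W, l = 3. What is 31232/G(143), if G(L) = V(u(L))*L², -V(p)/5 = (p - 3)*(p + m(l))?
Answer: -7808/497421925 ≈ -1.5697e-5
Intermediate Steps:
m(D) = -7 + D
V(p) = -5*(-4 + p)*(-3 + p) (V(p) = -5*(p - 3)*(p + (-7 + 3)) = -5*(-3 + p)*(p - 4) = -5*(-3 + p)*(-4 + p) = -5*(-4 + p)*(-3 + p))
G(L) = L²*(-60 - 5*L² + 35*L) (G(L) = (-60 - 5*L² + 35*L)*L² = L²*(-60 - 5*L² + 35*L))
31232/G(143) = 31232/((5*143²*(-12 - 1*143² + 7*143))) = 31232/((5*20449*(-12 - 1*20449 + 1001))) = 31232/((5*20449*(-12 - 20449 + 1001))) = 31232/((5*20449*(-19460))) = 31232/(-1989687700) = 31232*(-1/1989687700) = -7808/497421925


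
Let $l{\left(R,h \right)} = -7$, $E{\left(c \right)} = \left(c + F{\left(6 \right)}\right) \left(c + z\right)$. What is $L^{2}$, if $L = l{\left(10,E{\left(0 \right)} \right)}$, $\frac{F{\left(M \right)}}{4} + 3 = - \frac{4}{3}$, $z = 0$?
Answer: $49$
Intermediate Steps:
$F{\left(M \right)} = - \frac{52}{3}$ ($F{\left(M \right)} = -12 + 4 \left(- \frac{4}{3}\right) = -12 - \frac{16}{3} = - \frac{52}{3}$)
$E{\left(c \right)} = c \left(- \frac{52}{3} + c\right)$ ($E{\left(c \right)} = \left(c - \frac{52}{3}\right) \left(c + 0\right) = \left(- \frac{52}{3} + c\right) c = c \left(- \frac{52}{3} + c\right)$)
$L = -7$
$L^{2} = \left(-7\right)^{2} = 49$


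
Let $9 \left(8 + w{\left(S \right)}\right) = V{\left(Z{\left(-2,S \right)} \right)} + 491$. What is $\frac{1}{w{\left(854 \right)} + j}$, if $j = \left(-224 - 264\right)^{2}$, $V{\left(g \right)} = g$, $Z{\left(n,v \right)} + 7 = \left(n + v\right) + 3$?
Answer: $\frac{9}{2144563} \approx 4.1967 \cdot 10^{-6}$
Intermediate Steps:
$Z{\left(n,v \right)} = -4 + n + v$ ($Z{\left(n,v \right)} = -7 + \left(\left(n + v\right) + 3\right) = -7 + \left(3 + n + v\right) = -4 + n + v$)
$w{\left(S \right)} = \frac{413}{9} + \frac{S}{9}$ ($w{\left(S \right)} = -8 + \frac{\left(-4 - 2 + S\right) + 491}{9} = -8 + \frac{\left(-6 + S\right) + 491}{9} = -8 + \frac{485 + S}{9} = -8 + \left(\frac{485}{9} + \frac{S}{9}\right) = \frac{413}{9} + \frac{S}{9}$)
$j = 238144$ ($j = \left(-488\right)^{2} = 238144$)
$\frac{1}{w{\left(854 \right)} + j} = \frac{1}{\left(\frac{413}{9} + \frac{1}{9} \cdot 854\right) + 238144} = \frac{1}{\left(\frac{413}{9} + \frac{854}{9}\right) + 238144} = \frac{1}{\frac{1267}{9} + 238144} = \frac{1}{\frac{2144563}{9}} = \frac{9}{2144563}$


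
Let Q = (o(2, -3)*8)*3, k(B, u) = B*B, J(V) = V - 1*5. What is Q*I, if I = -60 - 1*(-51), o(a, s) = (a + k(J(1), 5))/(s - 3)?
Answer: 648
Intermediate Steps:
J(V) = -5 + V (J(V) = V - 5 = -5 + V)
k(B, u) = B²
o(a, s) = (16 + a)/(-3 + s) (o(a, s) = (a + (-5 + 1)²)/(s - 3) = (a + (-4)²)/(-3 + s) = (a + 16)/(-3 + s) = (16 + a)/(-3 + s))
I = -9 (I = -60 + 51 = -9)
Q = -72 (Q = (((16 + 2)/(-3 - 3))*8)*3 = ((18/(-6))*8)*3 = (-⅙*18*8)*3 = -3*8*3 = -24*3 = -72)
Q*I = -72*(-9) = 648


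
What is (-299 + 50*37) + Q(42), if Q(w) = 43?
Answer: 1594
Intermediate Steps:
(-299 + 50*37) + Q(42) = (-299 + 50*37) + 43 = (-299 + 1850) + 43 = 1551 + 43 = 1594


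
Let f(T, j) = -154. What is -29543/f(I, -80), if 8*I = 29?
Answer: 29543/154 ≈ 191.84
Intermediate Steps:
I = 29/8 (I = (⅛)*29 = 29/8 ≈ 3.6250)
-29543/f(I, -80) = -29543/(-154) = -29543*(-1/154) = 29543/154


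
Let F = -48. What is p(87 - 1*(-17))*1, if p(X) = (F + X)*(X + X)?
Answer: 11648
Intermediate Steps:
p(X) = 2*X*(-48 + X) (p(X) = (-48 + X)*(X + X) = (-48 + X)*(2*X) = 2*X*(-48 + X))
p(87 - 1*(-17))*1 = (2*(87 - 1*(-17))*(-48 + (87 - 1*(-17))))*1 = (2*(87 + 17)*(-48 + (87 + 17)))*1 = (2*104*(-48 + 104))*1 = (2*104*56)*1 = 11648*1 = 11648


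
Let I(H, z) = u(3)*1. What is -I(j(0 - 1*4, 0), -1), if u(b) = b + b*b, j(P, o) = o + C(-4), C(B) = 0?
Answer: -12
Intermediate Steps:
j(P, o) = o (j(P, o) = o + 0 = o)
u(b) = b + b²
I(H, z) = 12 (I(H, z) = (3*(1 + 3))*1 = (3*4)*1 = 12*1 = 12)
-I(j(0 - 1*4, 0), -1) = -1*12 = -12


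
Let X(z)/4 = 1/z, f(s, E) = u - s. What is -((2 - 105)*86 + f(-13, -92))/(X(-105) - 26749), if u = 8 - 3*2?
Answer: -928515/2808649 ≈ -0.33059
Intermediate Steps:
u = 2 (u = 8 - 6 = 2)
f(s, E) = 2 - s
X(z) = 4/z
-((2 - 105)*86 + f(-13, -92))/(X(-105) - 26749) = -((2 - 105)*86 + (2 - 1*(-13)))/(4/(-105) - 26749) = -(-103*86 + (2 + 13))/(4*(-1/105) - 26749) = -(-8858 + 15)/(-4/105 - 26749) = -(-8843)/(-2808649/105) = -(-8843)*(-105)/2808649 = -1*928515/2808649 = -928515/2808649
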